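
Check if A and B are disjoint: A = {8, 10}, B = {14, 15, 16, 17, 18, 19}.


Disjoint means A ∩ B = ∅.
A ∩ B = ∅
A ∩ B = ∅, so A and B are disjoint.

Yes, A and B are disjoint


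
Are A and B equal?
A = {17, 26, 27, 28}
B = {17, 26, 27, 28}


Two sets are equal iff they have exactly the same elements.
A = {17, 26, 27, 28}
B = {17, 26, 27, 28}
Same elements → A = B

Yes, A = B


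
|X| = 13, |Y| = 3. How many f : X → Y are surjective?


n = |X| = 13, k = |Y| = 3. Surjections via inclusion-exclusion:
S(n,k) = Σ(-1)^i × C(k,i) × (k-i)^n, i=0 to k
i=0: (-1)^0×C(3,0)×3^13 = 1594323
i=1: (-1)^1×C(3,1)×2^13 = -24576
i=2: (-1)^2×C(3,2)×1^13 = 3
i=3: (-1)^3×C(3,3)×0^13 = 0
Total = 1569750

Number of surjections = 1569750


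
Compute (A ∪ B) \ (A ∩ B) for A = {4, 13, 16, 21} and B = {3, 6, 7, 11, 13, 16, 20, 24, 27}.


A △ B = (A \ B) ∪ (B \ A) = elements in exactly one of A or B
A \ B = {4, 21}
B \ A = {3, 6, 7, 11, 20, 24, 27}
A △ B = {3, 4, 6, 7, 11, 20, 21, 24, 27}

A △ B = {3, 4, 6, 7, 11, 20, 21, 24, 27}


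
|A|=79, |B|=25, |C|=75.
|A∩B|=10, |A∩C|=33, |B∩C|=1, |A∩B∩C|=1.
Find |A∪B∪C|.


|A∪B∪C| = |A|+|B|+|C| - |A∩B|-|A∩C|-|B∩C| + |A∩B∩C|
= 79+25+75 - 10-33-1 + 1
= 179 - 44 + 1
= 136

|A ∪ B ∪ C| = 136


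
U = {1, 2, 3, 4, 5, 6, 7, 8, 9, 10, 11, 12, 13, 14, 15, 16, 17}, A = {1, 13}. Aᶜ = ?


Aᶜ = U \ A = elements in U but not in A
U = {1, 2, 3, 4, 5, 6, 7, 8, 9, 10, 11, 12, 13, 14, 15, 16, 17}
A = {1, 13}
Aᶜ = {2, 3, 4, 5, 6, 7, 8, 9, 10, 11, 12, 14, 15, 16, 17}

Aᶜ = {2, 3, 4, 5, 6, 7, 8, 9, 10, 11, 12, 14, 15, 16, 17}


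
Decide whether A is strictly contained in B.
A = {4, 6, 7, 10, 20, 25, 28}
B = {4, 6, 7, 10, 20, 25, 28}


A ⊂ B requires: A ⊆ B AND A ≠ B.
A ⊆ B? Yes
A = B? Yes
A = B, so A is not a PROPER subset.

No, A is not a proper subset of B


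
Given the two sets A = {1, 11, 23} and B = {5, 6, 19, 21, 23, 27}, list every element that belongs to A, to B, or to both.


A ∪ B = all elements in A or B (or both)
A = {1, 11, 23}
B = {5, 6, 19, 21, 23, 27}
A ∪ B = {1, 5, 6, 11, 19, 21, 23, 27}

A ∪ B = {1, 5, 6, 11, 19, 21, 23, 27}


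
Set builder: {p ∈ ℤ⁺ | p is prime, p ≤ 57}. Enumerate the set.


Checking each candidate:
Condition: primes ≤ 57
Result = {2, 3, 5, 7, 11, 13, 17, 19, 23, 29, 31, 37, 41, 43, 47, 53}

{2, 3, 5, 7, 11, 13, 17, 19, 23, 29, 31, 37, 41, 43, 47, 53}


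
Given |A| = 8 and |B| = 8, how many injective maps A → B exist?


An injection sends each of |A| = 8 inputs to a distinct output in B.
# injections = |B|·(|B|-1)·…·(|B|-|A|+1) = 8! / (8 - 8)!
= 8 × 7 × 6 × 5 × 4 × 3 × 2 × 1
= 40320

Number of injections = 40320


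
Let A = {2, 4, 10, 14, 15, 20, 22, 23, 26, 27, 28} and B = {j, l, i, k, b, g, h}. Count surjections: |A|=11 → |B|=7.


n = |A| = 11, k = |B| = 7. Surjections via inclusion-exclusion:
S(n,k) = Σ(-1)^i × C(k,i) × (k-i)^n, i=0 to k
i=0: (-1)^0×C(7,0)×7^11 = 1977326743
i=1: (-1)^1×C(7,1)×6^11 = -2539579392
i=2: (-1)^2×C(7,2)×5^11 = 1025390625
i=3: (-1)^3×C(7,3)×4^11 = -146800640
i=4: (-1)^4×C(7,4)×3^11 = 6200145
i=5: (-1)^5×C(7,5)×2^11 = -43008
i=6: (-1)^6×C(7,6)×1^11 = 7
i=7: (-1)^7×C(7,7)×0^11 = 0
Total = 322494480

Number of surjections = 322494480


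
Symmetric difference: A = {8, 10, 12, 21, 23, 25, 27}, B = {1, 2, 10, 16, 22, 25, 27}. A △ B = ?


A △ B = (A \ B) ∪ (B \ A) = elements in exactly one of A or B
A \ B = {8, 12, 21, 23}
B \ A = {1, 2, 16, 22}
A △ B = {1, 2, 8, 12, 16, 21, 22, 23}

A △ B = {1, 2, 8, 12, 16, 21, 22, 23}


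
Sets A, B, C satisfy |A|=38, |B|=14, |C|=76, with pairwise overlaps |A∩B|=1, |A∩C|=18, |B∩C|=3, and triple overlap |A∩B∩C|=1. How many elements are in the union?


|A∪B∪C| = |A|+|B|+|C| - |A∩B|-|A∩C|-|B∩C| + |A∩B∩C|
= 38+14+76 - 1-18-3 + 1
= 128 - 22 + 1
= 107

|A ∪ B ∪ C| = 107


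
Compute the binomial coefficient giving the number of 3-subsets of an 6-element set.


C(n,k) = n! / (k!(n-k)!)
C(6,3) = 6! / (3!3!)
= 20

C(6,3) = 20


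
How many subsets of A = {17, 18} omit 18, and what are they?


A subset of A that omits 18 is a subset of A \ {18}, so there are 2^(n-1) = 2^1 = 2 of them.
Subsets excluding 18: ∅, {17}

Subsets excluding 18 (2 total): ∅, {17}


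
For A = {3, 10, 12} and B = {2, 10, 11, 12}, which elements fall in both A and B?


A = {3, 10, 12}
B = {2, 10, 11, 12}
Region: in both A and B
Elements: {10, 12}

Elements in both A and B: {10, 12}


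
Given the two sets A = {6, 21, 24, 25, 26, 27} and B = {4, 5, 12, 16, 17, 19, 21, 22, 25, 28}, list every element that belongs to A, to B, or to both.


A ∪ B = all elements in A or B (or both)
A = {6, 21, 24, 25, 26, 27}
B = {4, 5, 12, 16, 17, 19, 21, 22, 25, 28}
A ∪ B = {4, 5, 6, 12, 16, 17, 19, 21, 22, 24, 25, 26, 27, 28}

A ∪ B = {4, 5, 6, 12, 16, 17, 19, 21, 22, 24, 25, 26, 27, 28}


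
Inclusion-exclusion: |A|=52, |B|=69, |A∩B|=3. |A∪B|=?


|A ∪ B| = |A| + |B| - |A ∩ B|
= 52 + 69 - 3
= 118

|A ∪ B| = 118


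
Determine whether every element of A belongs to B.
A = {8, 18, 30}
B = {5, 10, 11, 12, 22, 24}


A ⊆ B means every element of A is in B.
Elements in A not in B: {8, 18, 30}
So A ⊄ B.

No, A ⊄ B


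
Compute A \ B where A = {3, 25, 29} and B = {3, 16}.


A \ B = elements in A but not in B
A = {3, 25, 29}
B = {3, 16}
Remove from A any elements in B
A \ B = {25, 29}

A \ B = {25, 29}


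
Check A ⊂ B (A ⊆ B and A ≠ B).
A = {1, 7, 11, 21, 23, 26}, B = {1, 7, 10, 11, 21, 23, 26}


A ⊂ B requires: A ⊆ B AND A ≠ B.
A ⊆ B? Yes
A = B? No
A ⊂ B: Yes (A is a proper subset of B)

Yes, A ⊂ B


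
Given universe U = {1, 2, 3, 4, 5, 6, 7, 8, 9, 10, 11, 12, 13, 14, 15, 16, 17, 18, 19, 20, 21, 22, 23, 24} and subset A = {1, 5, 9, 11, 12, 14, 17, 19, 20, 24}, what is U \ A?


Aᶜ = U \ A = elements in U but not in A
U = {1, 2, 3, 4, 5, 6, 7, 8, 9, 10, 11, 12, 13, 14, 15, 16, 17, 18, 19, 20, 21, 22, 23, 24}
A = {1, 5, 9, 11, 12, 14, 17, 19, 20, 24}
Aᶜ = {2, 3, 4, 6, 7, 8, 10, 13, 15, 16, 18, 21, 22, 23}

Aᶜ = {2, 3, 4, 6, 7, 8, 10, 13, 15, 16, 18, 21, 22, 23}


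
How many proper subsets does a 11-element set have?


Total subsets = 2^n = 2^11 = 2048
Proper subsets exclude the set itself: 2^n - 1
= 2048 - 1
= 2047

Number of proper subsets = 2047


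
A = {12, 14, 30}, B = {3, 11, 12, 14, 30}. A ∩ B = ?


A ∩ B = elements in both A and B
A = {12, 14, 30}
B = {3, 11, 12, 14, 30}
A ∩ B = {12, 14, 30}

A ∩ B = {12, 14, 30}


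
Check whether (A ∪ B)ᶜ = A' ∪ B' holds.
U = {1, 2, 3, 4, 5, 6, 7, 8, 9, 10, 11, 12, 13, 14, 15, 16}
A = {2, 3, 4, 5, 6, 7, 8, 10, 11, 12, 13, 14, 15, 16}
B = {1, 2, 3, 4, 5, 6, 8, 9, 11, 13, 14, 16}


LHS: A ∪ B = {1, 2, 3, 4, 5, 6, 7, 8, 9, 10, 11, 12, 13, 14, 15, 16}
(A ∪ B)' = U \ (A ∪ B) = ∅
A' = {1, 9}, B' = {7, 10, 12, 15}
Claimed RHS: A' ∪ B' = {1, 7, 9, 10, 12, 15}
Identity is INVALID: LHS = ∅ but the RHS claimed here equals {1, 7, 9, 10, 12, 15}. The correct form is (A ∪ B)' = A' ∩ B'.

Identity is invalid: (A ∪ B)' = ∅ but A' ∪ B' = {1, 7, 9, 10, 12, 15}. The correct De Morgan law is (A ∪ B)' = A' ∩ B'.


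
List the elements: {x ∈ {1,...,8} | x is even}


Checking each candidate:
Condition: even numbers in {1,...,8}
Result = {2, 4, 6, 8}

{2, 4, 6, 8}


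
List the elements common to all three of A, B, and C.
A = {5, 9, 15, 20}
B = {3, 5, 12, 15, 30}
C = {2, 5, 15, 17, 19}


A ∩ B = {5, 15}
(A ∩ B) ∩ C = {5, 15}

A ∩ B ∩ C = {5, 15}


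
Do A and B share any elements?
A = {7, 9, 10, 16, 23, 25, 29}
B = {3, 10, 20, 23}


Disjoint means A ∩ B = ∅.
A ∩ B = {10, 23}
A ∩ B ≠ ∅, so A and B are NOT disjoint.

Yes — A and B share the element(s) of A ∩ B = {10, 23}, so they are not disjoint


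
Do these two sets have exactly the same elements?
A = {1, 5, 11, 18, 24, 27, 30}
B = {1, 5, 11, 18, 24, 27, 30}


Two sets are equal iff they have exactly the same elements.
A = {1, 5, 11, 18, 24, 27, 30}
B = {1, 5, 11, 18, 24, 27, 30}
Same elements → A = B

Yes, A = B


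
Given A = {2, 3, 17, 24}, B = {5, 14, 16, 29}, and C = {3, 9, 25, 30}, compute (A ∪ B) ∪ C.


A ∪ B = {2, 3, 5, 14, 16, 17, 24, 29}
(A ∪ B) ∪ C = {2, 3, 5, 9, 14, 16, 17, 24, 25, 29, 30}

A ∪ B ∪ C = {2, 3, 5, 9, 14, 16, 17, 24, 25, 29, 30}


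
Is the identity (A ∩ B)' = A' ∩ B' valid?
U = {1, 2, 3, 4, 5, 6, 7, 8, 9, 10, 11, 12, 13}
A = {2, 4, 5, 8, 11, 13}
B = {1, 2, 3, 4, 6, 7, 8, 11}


LHS: A ∩ B = {2, 4, 8, 11}
(A ∩ B)' = U \ (A ∩ B) = {1, 3, 5, 6, 7, 9, 10, 12, 13}
A' = {1, 3, 6, 7, 9, 10, 12}, B' = {5, 9, 10, 12, 13}
Claimed RHS: A' ∩ B' = {9, 10, 12}
Identity is INVALID: LHS = {1, 3, 5, 6, 7, 9, 10, 12, 13} but the RHS claimed here equals {9, 10, 12}. The correct form is (A ∩ B)' = A' ∪ B'.

Identity is invalid: (A ∩ B)' = {1, 3, 5, 6, 7, 9, 10, 12, 13} but A' ∩ B' = {9, 10, 12}. The correct De Morgan law is (A ∩ B)' = A' ∪ B'.


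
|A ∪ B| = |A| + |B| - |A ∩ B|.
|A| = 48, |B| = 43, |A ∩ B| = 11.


|A ∪ B| = |A| + |B| - |A ∩ B|
= 48 + 43 - 11
= 80

|A ∪ B| = 80


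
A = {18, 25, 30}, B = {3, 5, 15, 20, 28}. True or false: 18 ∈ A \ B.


A = {18, 25, 30}, B = {3, 5, 15, 20, 28}
A \ B = elements in A but not in B
A \ B = {18, 25, 30}
Checking if 18 ∈ A \ B
18 is in A \ B → True

18 ∈ A \ B


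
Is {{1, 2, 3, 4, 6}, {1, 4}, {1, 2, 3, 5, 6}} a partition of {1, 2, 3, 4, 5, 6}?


A partition requires: (1) non-empty parts, (2) pairwise disjoint, (3) union = U
Parts: {1, 2, 3, 4, 6}, {1, 4}, {1, 2, 3, 5, 6}
Union of parts: {1, 2, 3, 4, 5, 6}
U = {1, 2, 3, 4, 5, 6}
All non-empty? True
Pairwise disjoint? False
Covers U? True

No, not a valid partition


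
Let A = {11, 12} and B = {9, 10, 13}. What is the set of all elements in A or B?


A ∪ B = all elements in A or B (or both)
A = {11, 12}
B = {9, 10, 13}
A ∪ B = {9, 10, 11, 12, 13}

A ∪ B = {9, 10, 11, 12, 13}


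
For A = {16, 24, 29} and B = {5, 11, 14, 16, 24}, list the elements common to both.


A ∩ B = elements in both A and B
A = {16, 24, 29}
B = {5, 11, 14, 16, 24}
A ∩ B = {16, 24}

A ∩ B = {16, 24}


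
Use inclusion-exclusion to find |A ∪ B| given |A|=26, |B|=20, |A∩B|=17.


|A ∪ B| = |A| + |B| - |A ∩ B|
= 26 + 20 - 17
= 29

|A ∪ B| = 29


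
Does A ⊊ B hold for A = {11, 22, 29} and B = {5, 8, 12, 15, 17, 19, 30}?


A ⊂ B requires: A ⊆ B AND A ≠ B.
A ⊆ B? No
A ⊄ B, so A is not a proper subset.

No, A is not a proper subset of B


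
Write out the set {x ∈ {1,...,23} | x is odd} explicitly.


Checking each candidate:
Condition: odd numbers in {1,...,23}
Result = {1, 3, 5, 7, 9, 11, 13, 15, 17, 19, 21, 23}

{1, 3, 5, 7, 9, 11, 13, 15, 17, 19, 21, 23}


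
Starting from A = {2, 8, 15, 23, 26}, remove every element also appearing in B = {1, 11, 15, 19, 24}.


A \ B = elements in A but not in B
A = {2, 8, 15, 23, 26}
B = {1, 11, 15, 19, 24}
Remove from A any elements in B
A \ B = {2, 8, 23, 26}

A \ B = {2, 8, 23, 26}


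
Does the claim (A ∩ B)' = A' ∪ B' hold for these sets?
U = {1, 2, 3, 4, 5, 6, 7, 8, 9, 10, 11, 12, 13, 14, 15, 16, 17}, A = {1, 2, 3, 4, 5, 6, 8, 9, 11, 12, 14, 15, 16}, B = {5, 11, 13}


LHS: A ∩ B = {5, 11}
(A ∩ B)' = U \ (A ∩ B) = {1, 2, 3, 4, 6, 7, 8, 9, 10, 12, 13, 14, 15, 16, 17}
A' = {7, 10, 13, 17}, B' = {1, 2, 3, 4, 6, 7, 8, 9, 10, 12, 14, 15, 16, 17}
Claimed RHS: A' ∪ B' = {1, 2, 3, 4, 6, 7, 8, 9, 10, 12, 13, 14, 15, 16, 17}
Identity is VALID: LHS = RHS = {1, 2, 3, 4, 6, 7, 8, 9, 10, 12, 13, 14, 15, 16, 17} ✓

Identity is valid. (A ∩ B)' = A' ∪ B' = {1, 2, 3, 4, 6, 7, 8, 9, 10, 12, 13, 14, 15, 16, 17}


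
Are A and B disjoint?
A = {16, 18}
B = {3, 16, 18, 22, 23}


Disjoint means A ∩ B = ∅.
A ∩ B = {16, 18}
A ∩ B ≠ ∅, so A and B are NOT disjoint.

No, A and B are not disjoint (A ∩ B = {16, 18})


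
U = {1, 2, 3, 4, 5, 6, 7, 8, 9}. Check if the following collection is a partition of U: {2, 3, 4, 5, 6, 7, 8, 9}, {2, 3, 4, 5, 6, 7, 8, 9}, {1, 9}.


A partition requires: (1) non-empty parts, (2) pairwise disjoint, (3) union = U
Parts: {2, 3, 4, 5, 6, 7, 8, 9}, {2, 3, 4, 5, 6, 7, 8, 9}, {1, 9}
Union of parts: {1, 2, 3, 4, 5, 6, 7, 8, 9}
U = {1, 2, 3, 4, 5, 6, 7, 8, 9}
All non-empty? True
Pairwise disjoint? False
Covers U? True

No, not a valid partition


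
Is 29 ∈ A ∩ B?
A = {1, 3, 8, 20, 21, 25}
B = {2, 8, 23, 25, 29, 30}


A = {1, 3, 8, 20, 21, 25}, B = {2, 8, 23, 25, 29, 30}
A ∩ B = elements in both A and B
A ∩ B = {8, 25}
Checking if 29 ∈ A ∩ B
29 is not in A ∩ B → False

29 ∉ A ∩ B


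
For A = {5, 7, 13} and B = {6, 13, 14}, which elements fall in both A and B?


A = {5, 7, 13}
B = {6, 13, 14}
Region: in both A and B
Elements: {13}

Elements in both A and B: {13}


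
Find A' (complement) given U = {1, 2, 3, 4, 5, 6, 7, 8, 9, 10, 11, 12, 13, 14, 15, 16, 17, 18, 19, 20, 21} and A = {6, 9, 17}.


Aᶜ = U \ A = elements in U but not in A
U = {1, 2, 3, 4, 5, 6, 7, 8, 9, 10, 11, 12, 13, 14, 15, 16, 17, 18, 19, 20, 21}
A = {6, 9, 17}
Aᶜ = {1, 2, 3, 4, 5, 7, 8, 10, 11, 12, 13, 14, 15, 16, 18, 19, 20, 21}

Aᶜ = {1, 2, 3, 4, 5, 7, 8, 10, 11, 12, 13, 14, 15, 16, 18, 19, 20, 21}


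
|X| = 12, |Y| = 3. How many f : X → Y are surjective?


n = |X| = 12, k = |Y| = 3. Surjections via inclusion-exclusion:
S(n,k) = Σ(-1)^i × C(k,i) × (k-i)^n, i=0 to k
i=0: (-1)^0×C(3,0)×3^12 = 531441
i=1: (-1)^1×C(3,1)×2^12 = -12288
i=2: (-1)^2×C(3,2)×1^12 = 3
i=3: (-1)^3×C(3,3)×0^12 = 0
Total = 519156

Number of surjections = 519156


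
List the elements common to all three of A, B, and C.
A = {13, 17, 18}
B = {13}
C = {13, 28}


A ∩ B = {13}
(A ∩ B) ∩ C = {13}

A ∩ B ∩ C = {13}


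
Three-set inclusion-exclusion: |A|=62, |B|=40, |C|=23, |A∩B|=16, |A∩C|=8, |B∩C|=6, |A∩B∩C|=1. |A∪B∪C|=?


|A∪B∪C| = |A|+|B|+|C| - |A∩B|-|A∩C|-|B∩C| + |A∩B∩C|
= 62+40+23 - 16-8-6 + 1
= 125 - 30 + 1
= 96

|A ∪ B ∪ C| = 96


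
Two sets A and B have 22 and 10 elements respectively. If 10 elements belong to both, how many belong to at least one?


|A ∪ B| = |A| + |B| - |A ∩ B|
= 22 + 10 - 10
= 22

|A ∪ B| = 22


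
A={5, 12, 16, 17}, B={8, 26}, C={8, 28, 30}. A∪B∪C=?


A ∪ B = {5, 8, 12, 16, 17, 26}
(A ∪ B) ∪ C = {5, 8, 12, 16, 17, 26, 28, 30}

A ∪ B ∪ C = {5, 8, 12, 16, 17, 26, 28, 30}


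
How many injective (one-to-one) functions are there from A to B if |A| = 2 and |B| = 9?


An injection sends each of |A| = 2 inputs to a distinct output in B.
# injections = |B|·(|B|-1)·…·(|B|-|A|+1) = 9! / (9 - 2)!
= 9 × 8
= 72

Number of injections = 72


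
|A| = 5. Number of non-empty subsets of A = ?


Total subsets = 2^n = 2^5 = 32
Non-empty subsets exclude the empty set: 2^n - 1
= 32 - 1
= 31

Number of non-empty subsets = 31


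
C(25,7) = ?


C(n,k) = n! / (k!(n-k)!)
C(25,7) = 25! / (7!18!)
= 480700

C(25,7) = 480700


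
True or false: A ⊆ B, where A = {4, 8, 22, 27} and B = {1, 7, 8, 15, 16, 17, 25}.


A ⊆ B means every element of A is in B.
Elements in A not in B: {4, 22, 27}
So A ⊄ B.

No, A ⊄ B


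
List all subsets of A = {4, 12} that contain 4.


A subset of A contains 4 iff the remaining 1 elements form any subset of A \ {4}.
Count: 2^(n-1) = 2^1 = 2
Subsets containing 4: {4}, {4, 12}

Subsets containing 4 (2 total): {4}, {4, 12}


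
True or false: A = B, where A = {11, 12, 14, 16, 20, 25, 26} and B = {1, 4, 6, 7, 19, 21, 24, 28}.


Two sets are equal iff they have exactly the same elements.
A = {11, 12, 14, 16, 20, 25, 26}
B = {1, 4, 6, 7, 19, 21, 24, 28}
Differences: {1, 4, 6, 7, 11, 12, 14, 16, 19, 20, 21, 24, 25, 26, 28}
A ≠ B

No, A ≠ B


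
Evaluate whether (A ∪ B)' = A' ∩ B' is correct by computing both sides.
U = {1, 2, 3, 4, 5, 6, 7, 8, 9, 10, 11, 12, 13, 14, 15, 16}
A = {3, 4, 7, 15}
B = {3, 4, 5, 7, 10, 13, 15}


LHS: A ∪ B = {3, 4, 5, 7, 10, 13, 15}
(A ∪ B)' = U \ (A ∪ B) = {1, 2, 6, 8, 9, 11, 12, 14, 16}
A' = {1, 2, 5, 6, 8, 9, 10, 11, 12, 13, 14, 16}, B' = {1, 2, 6, 8, 9, 11, 12, 14, 16}
Claimed RHS: A' ∩ B' = {1, 2, 6, 8, 9, 11, 12, 14, 16}
Identity is VALID: LHS = RHS = {1, 2, 6, 8, 9, 11, 12, 14, 16} ✓

Identity is valid. (A ∪ B)' = A' ∩ B' = {1, 2, 6, 8, 9, 11, 12, 14, 16}


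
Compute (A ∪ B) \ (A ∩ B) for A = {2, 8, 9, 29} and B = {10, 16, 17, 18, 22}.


A △ B = (A \ B) ∪ (B \ A) = elements in exactly one of A or B
A \ B = {2, 8, 9, 29}
B \ A = {10, 16, 17, 18, 22}
A △ B = {2, 8, 9, 10, 16, 17, 18, 22, 29}

A △ B = {2, 8, 9, 10, 16, 17, 18, 22, 29}


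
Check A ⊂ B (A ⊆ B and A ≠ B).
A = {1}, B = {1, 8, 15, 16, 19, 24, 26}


A ⊂ B requires: A ⊆ B AND A ≠ B.
A ⊆ B? Yes
A = B? No
A ⊂ B: Yes (A is a proper subset of B)

Yes, A ⊂ B


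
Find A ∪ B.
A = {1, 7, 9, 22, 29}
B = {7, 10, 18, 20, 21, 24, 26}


A ∪ B = all elements in A or B (or both)
A = {1, 7, 9, 22, 29}
B = {7, 10, 18, 20, 21, 24, 26}
A ∪ B = {1, 7, 9, 10, 18, 20, 21, 22, 24, 26, 29}

A ∪ B = {1, 7, 9, 10, 18, 20, 21, 22, 24, 26, 29}


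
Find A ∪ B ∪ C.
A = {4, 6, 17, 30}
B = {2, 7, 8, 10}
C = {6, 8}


A ∪ B = {2, 4, 6, 7, 8, 10, 17, 30}
(A ∪ B) ∪ C = {2, 4, 6, 7, 8, 10, 17, 30}

A ∪ B ∪ C = {2, 4, 6, 7, 8, 10, 17, 30}


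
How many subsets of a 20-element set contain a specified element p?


Subsets of A containing p correspond to subsets of A \ {p}, which has 19 elements.
Count = 2^(n-1) = 2^19
= 524288

Number of subsets containing p = 524288


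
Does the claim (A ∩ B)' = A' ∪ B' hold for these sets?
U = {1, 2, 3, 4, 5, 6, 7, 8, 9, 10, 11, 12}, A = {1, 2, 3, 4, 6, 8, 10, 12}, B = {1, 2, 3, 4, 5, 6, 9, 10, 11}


LHS: A ∩ B = {1, 2, 3, 4, 6, 10}
(A ∩ B)' = U \ (A ∩ B) = {5, 7, 8, 9, 11, 12}
A' = {5, 7, 9, 11}, B' = {7, 8, 12}
Claimed RHS: A' ∪ B' = {5, 7, 8, 9, 11, 12}
Identity is VALID: LHS = RHS = {5, 7, 8, 9, 11, 12} ✓

Identity is valid. (A ∩ B)' = A' ∪ B' = {5, 7, 8, 9, 11, 12}


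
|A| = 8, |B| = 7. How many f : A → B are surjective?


n = |A| = 8, k = |B| = 7. Surjections via inclusion-exclusion:
S(n,k) = Σ(-1)^i × C(k,i) × (k-i)^n, i=0 to k
i=0: (-1)^0×C(7,0)×7^8 = 5764801
i=1: (-1)^1×C(7,1)×6^8 = -11757312
i=2: (-1)^2×C(7,2)×5^8 = 8203125
i=3: (-1)^3×C(7,3)×4^8 = -2293760
i=4: (-1)^4×C(7,4)×3^8 = 229635
i=5: (-1)^5×C(7,5)×2^8 = -5376
i=6: (-1)^6×C(7,6)×1^8 = 7
i=7: (-1)^7×C(7,7)×0^8 = 0
Total = 141120

Number of surjections = 141120


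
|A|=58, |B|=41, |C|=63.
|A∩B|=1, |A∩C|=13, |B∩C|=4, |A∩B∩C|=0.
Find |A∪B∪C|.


|A∪B∪C| = |A|+|B|+|C| - |A∩B|-|A∩C|-|B∩C| + |A∩B∩C|
= 58+41+63 - 1-13-4 + 0
= 162 - 18 + 0
= 144

|A ∪ B ∪ C| = 144


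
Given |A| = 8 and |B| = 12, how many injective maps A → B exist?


An injection sends each of |A| = 8 inputs to a distinct output in B.
# injections = |B|·(|B|-1)·…·(|B|-|A|+1) = 12! / (12 - 8)!
= 12 × 11 × 10 × 9 × 8 × 7 × 6 × 5
= 19958400

Number of injections = 19958400


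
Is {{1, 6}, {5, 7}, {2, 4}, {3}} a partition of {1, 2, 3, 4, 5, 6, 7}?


A partition requires: (1) non-empty parts, (2) pairwise disjoint, (3) union = U
Parts: {1, 6}, {5, 7}, {2, 4}, {3}
Union of parts: {1, 2, 3, 4, 5, 6, 7}
U = {1, 2, 3, 4, 5, 6, 7}
All non-empty? True
Pairwise disjoint? True
Covers U? True

Yes, valid partition


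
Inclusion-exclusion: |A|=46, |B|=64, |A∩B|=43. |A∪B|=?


|A ∪ B| = |A| + |B| - |A ∩ B|
= 46 + 64 - 43
= 67

|A ∪ B| = 67


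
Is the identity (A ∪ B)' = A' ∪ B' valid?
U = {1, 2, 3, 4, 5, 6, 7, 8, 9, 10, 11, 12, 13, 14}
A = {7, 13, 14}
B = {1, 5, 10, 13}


LHS: A ∪ B = {1, 5, 7, 10, 13, 14}
(A ∪ B)' = U \ (A ∪ B) = {2, 3, 4, 6, 8, 9, 11, 12}
A' = {1, 2, 3, 4, 5, 6, 8, 9, 10, 11, 12}, B' = {2, 3, 4, 6, 7, 8, 9, 11, 12, 14}
Claimed RHS: A' ∪ B' = {1, 2, 3, 4, 5, 6, 7, 8, 9, 10, 11, 12, 14}
Identity is INVALID: LHS = {2, 3, 4, 6, 8, 9, 11, 12} but the RHS claimed here equals {1, 2, 3, 4, 5, 6, 7, 8, 9, 10, 11, 12, 14}. The correct form is (A ∪ B)' = A' ∩ B'.

Identity is invalid: (A ∪ B)' = {2, 3, 4, 6, 8, 9, 11, 12} but A' ∪ B' = {1, 2, 3, 4, 5, 6, 7, 8, 9, 10, 11, 12, 14}. The correct De Morgan law is (A ∪ B)' = A' ∩ B'.


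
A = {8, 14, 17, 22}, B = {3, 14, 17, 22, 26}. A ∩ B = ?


A ∩ B = elements in both A and B
A = {8, 14, 17, 22}
B = {3, 14, 17, 22, 26}
A ∩ B = {14, 17, 22}

A ∩ B = {14, 17, 22}


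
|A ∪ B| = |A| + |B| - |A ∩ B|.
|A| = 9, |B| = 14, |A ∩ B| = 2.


|A ∪ B| = |A| + |B| - |A ∩ B|
= 9 + 14 - 2
= 21

|A ∪ B| = 21


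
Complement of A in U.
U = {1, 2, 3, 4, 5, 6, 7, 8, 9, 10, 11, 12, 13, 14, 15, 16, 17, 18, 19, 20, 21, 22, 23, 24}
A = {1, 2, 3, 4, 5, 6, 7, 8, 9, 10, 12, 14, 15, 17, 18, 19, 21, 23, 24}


Aᶜ = U \ A = elements in U but not in A
U = {1, 2, 3, 4, 5, 6, 7, 8, 9, 10, 11, 12, 13, 14, 15, 16, 17, 18, 19, 20, 21, 22, 23, 24}
A = {1, 2, 3, 4, 5, 6, 7, 8, 9, 10, 12, 14, 15, 17, 18, 19, 21, 23, 24}
Aᶜ = {11, 13, 16, 20, 22}

Aᶜ = {11, 13, 16, 20, 22}


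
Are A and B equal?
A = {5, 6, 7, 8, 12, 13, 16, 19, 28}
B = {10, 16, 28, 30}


Two sets are equal iff they have exactly the same elements.
A = {5, 6, 7, 8, 12, 13, 16, 19, 28}
B = {10, 16, 28, 30}
Differences: {5, 6, 7, 8, 10, 12, 13, 19, 30}
A ≠ B

No, A ≠ B


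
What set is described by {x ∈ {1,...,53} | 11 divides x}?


Checking each candidate:
Condition: multiples of 11 in {1,...,53}
Result = {11, 22, 33, 44}

{11, 22, 33, 44}


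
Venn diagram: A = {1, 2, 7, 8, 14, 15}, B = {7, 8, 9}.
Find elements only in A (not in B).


A = {1, 2, 7, 8, 14, 15}
B = {7, 8, 9}
Region: only in A (not in B)
Elements: {1, 2, 14, 15}

Elements only in A (not in B): {1, 2, 14, 15}


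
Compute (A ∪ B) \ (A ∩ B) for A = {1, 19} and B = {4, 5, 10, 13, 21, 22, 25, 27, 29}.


A △ B = (A \ B) ∪ (B \ A) = elements in exactly one of A or B
A \ B = {1, 19}
B \ A = {4, 5, 10, 13, 21, 22, 25, 27, 29}
A △ B = {1, 4, 5, 10, 13, 19, 21, 22, 25, 27, 29}

A △ B = {1, 4, 5, 10, 13, 19, 21, 22, 25, 27, 29}


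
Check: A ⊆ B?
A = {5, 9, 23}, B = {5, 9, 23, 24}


A ⊆ B means every element of A is in B.
All elements of A are in B.
So A ⊆ B.

Yes, A ⊆ B


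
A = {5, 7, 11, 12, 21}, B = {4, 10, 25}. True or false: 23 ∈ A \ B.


A = {5, 7, 11, 12, 21}, B = {4, 10, 25}
A \ B = elements in A but not in B
A \ B = {5, 7, 11, 12, 21}
Checking if 23 ∈ A \ B
23 is not in A \ B → False

23 ∉ A \ B


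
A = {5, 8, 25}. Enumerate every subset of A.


|A| = 3, so |P(A)| = 2^3 = 8
Enumerate subsets by cardinality (0 to 3):
∅, {5}, {8}, {25}, {5, 8}, {5, 25}, {8, 25}, {5, 8, 25}

P(A) has 8 subsets: ∅, {5}, {8}, {25}, {5, 8}, {5, 25}, {8, 25}, {5, 8, 25}


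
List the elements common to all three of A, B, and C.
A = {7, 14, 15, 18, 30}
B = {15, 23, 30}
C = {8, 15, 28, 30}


A ∩ B = {15, 30}
(A ∩ B) ∩ C = {15, 30}

A ∩ B ∩ C = {15, 30}


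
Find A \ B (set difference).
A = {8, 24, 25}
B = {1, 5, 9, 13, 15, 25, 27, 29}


A \ B = elements in A but not in B
A = {8, 24, 25}
B = {1, 5, 9, 13, 15, 25, 27, 29}
Remove from A any elements in B
A \ B = {8, 24}

A \ B = {8, 24}


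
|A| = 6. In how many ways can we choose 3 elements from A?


C(n,k) = n! / (k!(n-k)!)
C(6,3) = 6! / (3!3!)
= 20

C(6,3) = 20


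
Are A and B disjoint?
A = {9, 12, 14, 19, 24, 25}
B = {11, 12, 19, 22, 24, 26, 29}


Disjoint means A ∩ B = ∅.
A ∩ B = {12, 19, 24}
A ∩ B ≠ ∅, so A and B are NOT disjoint.

No, A and B are not disjoint (A ∩ B = {12, 19, 24})


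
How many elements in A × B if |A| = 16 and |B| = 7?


|A × B| = |A| × |B|
= 16 × 7
= 112

|A × B| = 112


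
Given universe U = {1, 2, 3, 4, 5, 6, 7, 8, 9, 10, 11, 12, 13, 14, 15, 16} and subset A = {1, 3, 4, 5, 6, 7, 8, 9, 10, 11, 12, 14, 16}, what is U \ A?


Aᶜ = U \ A = elements in U but not in A
U = {1, 2, 3, 4, 5, 6, 7, 8, 9, 10, 11, 12, 13, 14, 15, 16}
A = {1, 3, 4, 5, 6, 7, 8, 9, 10, 11, 12, 14, 16}
Aᶜ = {2, 13, 15}

Aᶜ = {2, 13, 15}


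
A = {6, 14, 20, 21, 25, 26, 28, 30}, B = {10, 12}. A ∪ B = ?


A ∪ B = all elements in A or B (or both)
A = {6, 14, 20, 21, 25, 26, 28, 30}
B = {10, 12}
A ∪ B = {6, 10, 12, 14, 20, 21, 25, 26, 28, 30}

A ∪ B = {6, 10, 12, 14, 20, 21, 25, 26, 28, 30}


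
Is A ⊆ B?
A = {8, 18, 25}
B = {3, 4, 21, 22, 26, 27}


A ⊆ B means every element of A is in B.
Elements in A not in B: {8, 18, 25}
So A ⊄ B.

No, A ⊄ B


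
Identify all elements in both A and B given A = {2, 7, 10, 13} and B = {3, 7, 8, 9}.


A = {2, 7, 10, 13}
B = {3, 7, 8, 9}
Region: in both A and B
Elements: {7}

Elements in both A and B: {7}


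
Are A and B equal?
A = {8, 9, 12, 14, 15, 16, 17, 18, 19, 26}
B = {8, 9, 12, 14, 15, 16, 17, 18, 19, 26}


Two sets are equal iff they have exactly the same elements.
A = {8, 9, 12, 14, 15, 16, 17, 18, 19, 26}
B = {8, 9, 12, 14, 15, 16, 17, 18, 19, 26}
Same elements → A = B

Yes, A = B


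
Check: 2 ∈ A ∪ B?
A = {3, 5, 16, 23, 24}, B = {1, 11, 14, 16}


A = {3, 5, 16, 23, 24}, B = {1, 11, 14, 16}
A ∪ B = all elements in A or B
A ∪ B = {1, 3, 5, 11, 14, 16, 23, 24}
Checking if 2 ∈ A ∪ B
2 is not in A ∪ B → False

2 ∉ A ∪ B


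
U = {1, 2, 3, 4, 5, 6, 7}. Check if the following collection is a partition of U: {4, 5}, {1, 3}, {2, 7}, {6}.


A partition requires: (1) non-empty parts, (2) pairwise disjoint, (3) union = U
Parts: {4, 5}, {1, 3}, {2, 7}, {6}
Union of parts: {1, 2, 3, 4, 5, 6, 7}
U = {1, 2, 3, 4, 5, 6, 7}
All non-empty? True
Pairwise disjoint? True
Covers U? True

Yes, valid partition


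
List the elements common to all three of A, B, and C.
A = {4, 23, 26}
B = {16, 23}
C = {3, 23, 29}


A ∩ B = {23}
(A ∩ B) ∩ C = {23}

A ∩ B ∩ C = {23}


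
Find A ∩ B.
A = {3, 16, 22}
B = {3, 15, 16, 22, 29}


A ∩ B = elements in both A and B
A = {3, 16, 22}
B = {3, 15, 16, 22, 29}
A ∩ B = {3, 16, 22}

A ∩ B = {3, 16, 22}


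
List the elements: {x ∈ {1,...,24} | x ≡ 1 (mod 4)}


Checking each candidate:
Condition: x in {1,...,24} with x ≡ 1 (mod 4)
Result = {1, 5, 9, 13, 17, 21}

{1, 5, 9, 13, 17, 21}


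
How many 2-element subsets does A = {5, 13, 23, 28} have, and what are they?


|A| = 4, so A has C(4,2) = 6 subsets of size 2.
Enumerate by choosing 2 elements from A at a time:
{5, 13}, {5, 23}, {5, 28}, {13, 23}, {13, 28}, {23, 28}

2-element subsets (6 total): {5, 13}, {5, 23}, {5, 28}, {13, 23}, {13, 28}, {23, 28}


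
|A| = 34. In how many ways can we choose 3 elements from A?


C(n,k) = n! / (k!(n-k)!)
C(34,3) = 34! / (3!31!)
= 5984

C(34,3) = 5984


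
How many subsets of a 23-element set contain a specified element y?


Subsets of A containing y correspond to subsets of A \ {y}, which has 22 elements.
Count = 2^(n-1) = 2^22
= 4194304

Number of subsets containing y = 4194304


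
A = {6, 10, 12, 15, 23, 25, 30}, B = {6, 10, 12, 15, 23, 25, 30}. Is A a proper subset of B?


A ⊂ B requires: A ⊆ B AND A ≠ B.
A ⊆ B? Yes
A = B? Yes
A = B, so A is not a PROPER subset.

No, A is not a proper subset of B


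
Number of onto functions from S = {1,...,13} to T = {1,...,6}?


n = |S| = 13, k = |T| = 6. Surjections via inclusion-exclusion:
S(n,k) = Σ(-1)^i × C(k,i) × (k-i)^n, i=0 to k
i=0: (-1)^0×C(6,0)×6^13 = 13060694016
i=1: (-1)^1×C(6,1)×5^13 = -7324218750
i=2: (-1)^2×C(6,2)×4^13 = 1006632960
i=3: (-1)^3×C(6,3)×3^13 = -31886460
i=4: (-1)^4×C(6,4)×2^13 = 122880
i=5: (-1)^5×C(6,5)×1^13 = -6
i=6: (-1)^6×C(6,6)×0^13 = 0
Total = 6711344640

Number of surjections = 6711344640


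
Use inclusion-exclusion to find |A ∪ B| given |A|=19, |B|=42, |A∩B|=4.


|A ∪ B| = |A| + |B| - |A ∩ B|
= 19 + 42 - 4
= 57

|A ∪ B| = 57


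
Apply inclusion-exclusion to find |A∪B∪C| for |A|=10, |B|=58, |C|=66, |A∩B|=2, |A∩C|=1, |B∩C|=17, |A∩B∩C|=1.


|A∪B∪C| = |A|+|B|+|C| - |A∩B|-|A∩C|-|B∩C| + |A∩B∩C|
= 10+58+66 - 2-1-17 + 1
= 134 - 20 + 1
= 115

|A ∪ B ∪ C| = 115


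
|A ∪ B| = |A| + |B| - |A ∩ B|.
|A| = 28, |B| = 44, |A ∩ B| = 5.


|A ∪ B| = |A| + |B| - |A ∩ B|
= 28 + 44 - 5
= 67

|A ∪ B| = 67


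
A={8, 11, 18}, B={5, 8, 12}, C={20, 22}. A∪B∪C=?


A ∪ B = {5, 8, 11, 12, 18}
(A ∪ B) ∪ C = {5, 8, 11, 12, 18, 20, 22}

A ∪ B ∪ C = {5, 8, 11, 12, 18, 20, 22}


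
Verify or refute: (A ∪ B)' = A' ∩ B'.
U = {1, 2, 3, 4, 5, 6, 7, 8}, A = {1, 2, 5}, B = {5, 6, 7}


LHS: A ∪ B = {1, 2, 5, 6, 7}
(A ∪ B)' = U \ (A ∪ B) = {3, 4, 8}
A' = {3, 4, 6, 7, 8}, B' = {1, 2, 3, 4, 8}
Claimed RHS: A' ∩ B' = {3, 4, 8}
Identity is VALID: LHS = RHS = {3, 4, 8} ✓

Identity is valid. (A ∪ B)' = A' ∩ B' = {3, 4, 8}


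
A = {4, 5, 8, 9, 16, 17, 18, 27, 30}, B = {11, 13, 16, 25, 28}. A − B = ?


A \ B = elements in A but not in B
A = {4, 5, 8, 9, 16, 17, 18, 27, 30}
B = {11, 13, 16, 25, 28}
Remove from A any elements in B
A \ B = {4, 5, 8, 9, 17, 18, 27, 30}

A \ B = {4, 5, 8, 9, 17, 18, 27, 30}


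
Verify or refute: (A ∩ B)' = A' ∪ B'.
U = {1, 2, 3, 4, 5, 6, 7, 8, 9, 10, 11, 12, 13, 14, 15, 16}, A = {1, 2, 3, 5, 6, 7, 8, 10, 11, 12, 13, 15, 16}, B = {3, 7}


LHS: A ∩ B = {3, 7}
(A ∩ B)' = U \ (A ∩ B) = {1, 2, 4, 5, 6, 8, 9, 10, 11, 12, 13, 14, 15, 16}
A' = {4, 9, 14}, B' = {1, 2, 4, 5, 6, 8, 9, 10, 11, 12, 13, 14, 15, 16}
Claimed RHS: A' ∪ B' = {1, 2, 4, 5, 6, 8, 9, 10, 11, 12, 13, 14, 15, 16}
Identity is VALID: LHS = RHS = {1, 2, 4, 5, 6, 8, 9, 10, 11, 12, 13, 14, 15, 16} ✓

Identity is valid. (A ∩ B)' = A' ∪ B' = {1, 2, 4, 5, 6, 8, 9, 10, 11, 12, 13, 14, 15, 16}


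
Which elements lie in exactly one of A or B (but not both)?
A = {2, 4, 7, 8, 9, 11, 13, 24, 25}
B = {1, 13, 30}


A △ B = (A \ B) ∪ (B \ A) = elements in exactly one of A or B
A \ B = {2, 4, 7, 8, 9, 11, 24, 25}
B \ A = {1, 30}
A △ B = {1, 2, 4, 7, 8, 9, 11, 24, 25, 30}

A △ B = {1, 2, 4, 7, 8, 9, 11, 24, 25, 30}


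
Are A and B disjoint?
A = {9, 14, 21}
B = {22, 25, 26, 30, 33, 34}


Disjoint means A ∩ B = ∅.
A ∩ B = ∅
A ∩ B = ∅, so A and B are disjoint.

Yes, A and B are disjoint


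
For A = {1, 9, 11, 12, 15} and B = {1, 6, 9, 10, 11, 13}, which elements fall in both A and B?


A = {1, 9, 11, 12, 15}
B = {1, 6, 9, 10, 11, 13}
Region: in both A and B
Elements: {1, 9, 11}

Elements in both A and B: {1, 9, 11}


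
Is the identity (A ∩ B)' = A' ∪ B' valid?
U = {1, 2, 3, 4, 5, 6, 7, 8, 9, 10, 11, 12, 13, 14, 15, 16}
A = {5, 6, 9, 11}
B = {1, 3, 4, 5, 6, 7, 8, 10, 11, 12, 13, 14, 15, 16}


LHS: A ∩ B = {5, 6, 11}
(A ∩ B)' = U \ (A ∩ B) = {1, 2, 3, 4, 7, 8, 9, 10, 12, 13, 14, 15, 16}
A' = {1, 2, 3, 4, 7, 8, 10, 12, 13, 14, 15, 16}, B' = {2, 9}
Claimed RHS: A' ∪ B' = {1, 2, 3, 4, 7, 8, 9, 10, 12, 13, 14, 15, 16}
Identity is VALID: LHS = RHS = {1, 2, 3, 4, 7, 8, 9, 10, 12, 13, 14, 15, 16} ✓

Identity is valid. (A ∩ B)' = A' ∪ B' = {1, 2, 3, 4, 7, 8, 9, 10, 12, 13, 14, 15, 16}


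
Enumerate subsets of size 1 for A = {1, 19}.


|A| = 2, so A has C(2,1) = 2 subsets of size 1.
Enumerate by choosing 1 elements from A at a time:
{1}, {19}

1-element subsets (2 total): {1}, {19}


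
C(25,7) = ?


C(n,k) = n! / (k!(n-k)!)
C(25,7) = 25! / (7!18!)
= 480700

C(25,7) = 480700


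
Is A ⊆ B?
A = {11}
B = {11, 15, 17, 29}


A ⊆ B means every element of A is in B.
All elements of A are in B.
So A ⊆ B.

Yes, A ⊆ B


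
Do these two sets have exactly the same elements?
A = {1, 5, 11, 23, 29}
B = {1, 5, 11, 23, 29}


Two sets are equal iff they have exactly the same elements.
A = {1, 5, 11, 23, 29}
B = {1, 5, 11, 23, 29}
Same elements → A = B

Yes, A = B


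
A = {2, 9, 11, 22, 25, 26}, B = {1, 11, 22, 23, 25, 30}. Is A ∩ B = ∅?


Disjoint means A ∩ B = ∅.
A ∩ B = {11, 22, 25}
A ∩ B ≠ ∅, so A and B are NOT disjoint.

No, A and B are not disjoint (A ∩ B = {11, 22, 25})


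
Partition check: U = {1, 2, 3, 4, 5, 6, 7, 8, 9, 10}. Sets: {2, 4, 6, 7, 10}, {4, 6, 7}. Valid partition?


A partition requires: (1) non-empty parts, (2) pairwise disjoint, (3) union = U
Parts: {2, 4, 6, 7, 10}, {4, 6, 7}
Union of parts: {2, 4, 6, 7, 10}
U = {1, 2, 3, 4, 5, 6, 7, 8, 9, 10}
All non-empty? True
Pairwise disjoint? False
Covers U? False

No, not a valid partition


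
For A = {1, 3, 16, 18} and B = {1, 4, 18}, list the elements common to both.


A ∩ B = elements in both A and B
A = {1, 3, 16, 18}
B = {1, 4, 18}
A ∩ B = {1, 18}

A ∩ B = {1, 18}


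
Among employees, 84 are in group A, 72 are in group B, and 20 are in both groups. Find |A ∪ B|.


|A ∪ B| = |A| + |B| - |A ∩ B|
= 84 + 72 - 20
= 136

|A ∪ B| = 136


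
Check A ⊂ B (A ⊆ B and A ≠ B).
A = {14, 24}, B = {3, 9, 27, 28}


A ⊂ B requires: A ⊆ B AND A ≠ B.
A ⊆ B? No
A ⊄ B, so A is not a proper subset.

No, A is not a proper subset of B


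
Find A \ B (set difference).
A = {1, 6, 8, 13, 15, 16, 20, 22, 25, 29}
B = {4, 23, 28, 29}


A \ B = elements in A but not in B
A = {1, 6, 8, 13, 15, 16, 20, 22, 25, 29}
B = {4, 23, 28, 29}
Remove from A any elements in B
A \ B = {1, 6, 8, 13, 15, 16, 20, 22, 25}

A \ B = {1, 6, 8, 13, 15, 16, 20, 22, 25}


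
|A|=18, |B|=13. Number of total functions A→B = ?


Each of |A| = 18 inputs maps to any of |B| = 13 outputs.
# functions = |B|^|A| = 13^18
= 112455406951957393129

Number of functions = 112455406951957393129


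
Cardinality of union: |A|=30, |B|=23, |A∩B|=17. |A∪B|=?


|A ∪ B| = |A| + |B| - |A ∩ B|
= 30 + 23 - 17
= 36

|A ∪ B| = 36


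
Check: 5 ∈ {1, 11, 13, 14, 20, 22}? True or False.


A = {1, 11, 13, 14, 20, 22}
Checking if 5 is in A
5 is not in A → False

5 ∉ A


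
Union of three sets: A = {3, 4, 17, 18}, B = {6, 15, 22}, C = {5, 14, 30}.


A ∪ B = {3, 4, 6, 15, 17, 18, 22}
(A ∪ B) ∪ C = {3, 4, 5, 6, 14, 15, 17, 18, 22, 30}

A ∪ B ∪ C = {3, 4, 5, 6, 14, 15, 17, 18, 22, 30}


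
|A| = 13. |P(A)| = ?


Number of subsets = 2^n
= 2^13
= 8192

|P(A)| = 8192


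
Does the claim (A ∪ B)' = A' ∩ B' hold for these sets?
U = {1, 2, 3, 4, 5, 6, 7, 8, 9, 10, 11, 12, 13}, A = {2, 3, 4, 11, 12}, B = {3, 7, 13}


LHS: A ∪ B = {2, 3, 4, 7, 11, 12, 13}
(A ∪ B)' = U \ (A ∪ B) = {1, 5, 6, 8, 9, 10}
A' = {1, 5, 6, 7, 8, 9, 10, 13}, B' = {1, 2, 4, 5, 6, 8, 9, 10, 11, 12}
Claimed RHS: A' ∩ B' = {1, 5, 6, 8, 9, 10}
Identity is VALID: LHS = RHS = {1, 5, 6, 8, 9, 10} ✓

Identity is valid. (A ∪ B)' = A' ∩ B' = {1, 5, 6, 8, 9, 10}


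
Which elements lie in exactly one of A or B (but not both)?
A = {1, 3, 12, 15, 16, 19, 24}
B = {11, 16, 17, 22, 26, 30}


A △ B = (A \ B) ∪ (B \ A) = elements in exactly one of A or B
A \ B = {1, 3, 12, 15, 19, 24}
B \ A = {11, 17, 22, 26, 30}
A △ B = {1, 3, 11, 12, 15, 17, 19, 22, 24, 26, 30}

A △ B = {1, 3, 11, 12, 15, 17, 19, 22, 24, 26, 30}


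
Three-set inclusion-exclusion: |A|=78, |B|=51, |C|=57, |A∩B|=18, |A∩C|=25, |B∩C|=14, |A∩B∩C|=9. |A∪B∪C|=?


|A∪B∪C| = |A|+|B|+|C| - |A∩B|-|A∩C|-|B∩C| + |A∩B∩C|
= 78+51+57 - 18-25-14 + 9
= 186 - 57 + 9
= 138

|A ∪ B ∪ C| = 138


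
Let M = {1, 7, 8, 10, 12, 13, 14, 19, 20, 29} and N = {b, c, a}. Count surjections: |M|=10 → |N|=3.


n = |M| = 10, k = |N| = 3. Surjections via inclusion-exclusion:
S(n,k) = Σ(-1)^i × C(k,i) × (k-i)^n, i=0 to k
i=0: (-1)^0×C(3,0)×3^10 = 59049
i=1: (-1)^1×C(3,1)×2^10 = -3072
i=2: (-1)^2×C(3,2)×1^10 = 3
i=3: (-1)^3×C(3,3)×0^10 = 0
Total = 55980

Number of surjections = 55980


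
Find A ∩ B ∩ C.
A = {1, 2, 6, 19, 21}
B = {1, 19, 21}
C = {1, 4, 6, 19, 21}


A ∩ B = {1, 19, 21}
(A ∩ B) ∩ C = {1, 19, 21}

A ∩ B ∩ C = {1, 19, 21}


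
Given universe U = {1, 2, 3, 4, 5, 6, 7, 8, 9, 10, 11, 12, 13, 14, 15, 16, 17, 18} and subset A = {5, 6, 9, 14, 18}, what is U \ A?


Aᶜ = U \ A = elements in U but not in A
U = {1, 2, 3, 4, 5, 6, 7, 8, 9, 10, 11, 12, 13, 14, 15, 16, 17, 18}
A = {5, 6, 9, 14, 18}
Aᶜ = {1, 2, 3, 4, 7, 8, 10, 11, 12, 13, 15, 16, 17}

Aᶜ = {1, 2, 3, 4, 7, 8, 10, 11, 12, 13, 15, 16, 17}


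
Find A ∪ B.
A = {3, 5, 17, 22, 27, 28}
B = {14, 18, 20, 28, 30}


A ∪ B = all elements in A or B (or both)
A = {3, 5, 17, 22, 27, 28}
B = {14, 18, 20, 28, 30}
A ∪ B = {3, 5, 14, 17, 18, 20, 22, 27, 28, 30}

A ∪ B = {3, 5, 14, 17, 18, 20, 22, 27, 28, 30}


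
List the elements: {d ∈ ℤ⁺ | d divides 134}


Checking each candidate:
Condition: positive divisors of 134
Result = {1, 2, 67, 134}

{1, 2, 67, 134}


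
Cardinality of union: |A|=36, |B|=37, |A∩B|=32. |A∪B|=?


|A ∪ B| = |A| + |B| - |A ∩ B|
= 36 + 37 - 32
= 41

|A ∪ B| = 41


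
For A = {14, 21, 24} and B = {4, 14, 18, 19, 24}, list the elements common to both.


A ∩ B = elements in both A and B
A = {14, 21, 24}
B = {4, 14, 18, 19, 24}
A ∩ B = {14, 24}

A ∩ B = {14, 24}


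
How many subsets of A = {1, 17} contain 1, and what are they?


A subset of A contains 1 iff the remaining 1 elements form any subset of A \ {1}.
Count: 2^(n-1) = 2^1 = 2
Subsets containing 1: {1}, {1, 17}

Subsets containing 1 (2 total): {1}, {1, 17}


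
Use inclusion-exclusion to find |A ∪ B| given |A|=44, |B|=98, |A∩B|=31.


|A ∪ B| = |A| + |B| - |A ∩ B|
= 44 + 98 - 31
= 111

|A ∪ B| = 111


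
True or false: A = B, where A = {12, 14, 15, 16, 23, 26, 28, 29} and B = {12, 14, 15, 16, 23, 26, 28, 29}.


Two sets are equal iff they have exactly the same elements.
A = {12, 14, 15, 16, 23, 26, 28, 29}
B = {12, 14, 15, 16, 23, 26, 28, 29}
Same elements → A = B

Yes, A = B


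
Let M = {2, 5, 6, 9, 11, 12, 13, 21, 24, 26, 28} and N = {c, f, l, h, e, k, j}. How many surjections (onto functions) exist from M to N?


n = |M| = 11, k = |N| = 7. Surjections via inclusion-exclusion:
S(n,k) = Σ(-1)^i × C(k,i) × (k-i)^n, i=0 to k
i=0: (-1)^0×C(7,0)×7^11 = 1977326743
i=1: (-1)^1×C(7,1)×6^11 = -2539579392
i=2: (-1)^2×C(7,2)×5^11 = 1025390625
i=3: (-1)^3×C(7,3)×4^11 = -146800640
i=4: (-1)^4×C(7,4)×3^11 = 6200145
i=5: (-1)^5×C(7,5)×2^11 = -43008
i=6: (-1)^6×C(7,6)×1^11 = 7
i=7: (-1)^7×C(7,7)×0^11 = 0
Total = 322494480

Number of surjections = 322494480


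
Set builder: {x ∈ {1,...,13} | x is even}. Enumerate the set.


Checking each candidate:
Condition: even numbers in {1,...,13}
Result = {2, 4, 6, 8, 10, 12}

{2, 4, 6, 8, 10, 12}


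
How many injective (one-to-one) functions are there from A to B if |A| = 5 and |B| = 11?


An injection sends each of |A| = 5 inputs to a distinct output in B.
# injections = |B|·(|B|-1)·…·(|B|-|A|+1) = 11! / (11 - 5)!
= 11 × 10 × 9 × 8 × 7
= 55440

Number of injections = 55440


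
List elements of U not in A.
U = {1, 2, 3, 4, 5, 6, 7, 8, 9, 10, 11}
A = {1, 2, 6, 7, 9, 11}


Aᶜ = U \ A = elements in U but not in A
U = {1, 2, 3, 4, 5, 6, 7, 8, 9, 10, 11}
A = {1, 2, 6, 7, 9, 11}
Aᶜ = {3, 4, 5, 8, 10}

Aᶜ = {3, 4, 5, 8, 10}


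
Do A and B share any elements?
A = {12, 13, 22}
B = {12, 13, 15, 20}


Disjoint means A ∩ B = ∅.
A ∩ B = {12, 13}
A ∩ B ≠ ∅, so A and B are NOT disjoint.

Yes — A and B share the element(s) of A ∩ B = {12, 13}, so they are not disjoint


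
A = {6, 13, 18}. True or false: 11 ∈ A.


A = {6, 13, 18}
Checking if 11 is in A
11 is not in A → False

11 ∉ A


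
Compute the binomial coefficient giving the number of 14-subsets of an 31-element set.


C(n,k) = n! / (k!(n-k)!)
C(31,14) = 31! / (14!17!)
= 265182525

C(31,14) = 265182525


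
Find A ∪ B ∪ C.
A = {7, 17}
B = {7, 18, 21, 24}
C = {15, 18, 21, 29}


A ∪ B = {7, 17, 18, 21, 24}
(A ∪ B) ∪ C = {7, 15, 17, 18, 21, 24, 29}

A ∪ B ∪ C = {7, 15, 17, 18, 21, 24, 29}
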